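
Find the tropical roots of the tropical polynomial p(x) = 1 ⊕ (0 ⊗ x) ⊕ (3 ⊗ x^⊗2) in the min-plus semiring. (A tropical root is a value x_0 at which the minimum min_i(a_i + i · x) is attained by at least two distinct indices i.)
Roots: {-3, 1}

Each tropical root is a break point of the lower envelope of the lines y = a_i + i · x (there are 3 lines, with slopes 0, 1, ..., 2). Only the lines that attain the minimum somewhere contribute to roots; other lines are dominated. Here the surviving (envelope) indices are i = 2, i = 1, i = 0.
Intersections between consecutive envelope lines give the roots: for adjacent envelope indices i < j the intersection is x = (a_i − a_j) / (j − i). Reading off the sorted break points: {-3, 1}.
Verification: at each break x_0, at least two indices attain the minimum of min_i(a_i + i · x_0).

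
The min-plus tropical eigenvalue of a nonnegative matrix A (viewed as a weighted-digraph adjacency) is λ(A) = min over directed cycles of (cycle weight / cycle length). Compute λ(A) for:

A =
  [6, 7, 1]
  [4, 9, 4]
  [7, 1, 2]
λ(A) = 2

Enumerate directed cycles and compute their means (weight / length). Sample:
  cycle 0 → 0: weight = 6, length = 1, mean = 6/1 ≈ 6.000
  cycle 1 → 1: weight = 9, length = 1, mean = 9/1 ≈ 9.000
  cycle 2 → 2: weight = 2, length = 1, mean = 2/1 ≈ 2.000
  cycle 0 → 1 → 0: weight = 11, length = 2, mean = 11/2 ≈ 5.500
  cycle 0 → 2 → 0: weight = 8, length = 2, mean = 8/2 ≈ 4.000
  cycle 1 → 0 → 1: weight = 11, length = 2, mean = 11/2 ≈ 5.500
Minimum mean = 2.000, attained e.g. along the cycle 2 → 2 with weight 2 and length 1. So λ(A) = 2/1 = 2.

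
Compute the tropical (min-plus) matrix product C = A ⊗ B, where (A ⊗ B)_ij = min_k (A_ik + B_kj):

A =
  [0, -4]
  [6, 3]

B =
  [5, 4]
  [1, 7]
A ⊗ B =
  [-3, 3]
  [4, 10]

Apply the min-plus product entry-by-entry:
  C[0][0] = min over k of (A[0][0] + B[0][0] = 0 + 5 = 5, A[0][1] + B[1][0] = -4 + 1 = -3) = -3 (attained at k = 1)
  C[0][1] = min over k of (A[0][0] + B[0][1] = 0 + 4 = 4, A[0][1] + B[1][1] = -4 + 7 = 3) = 3 (attained at k = 1)
  C[1][0] = min over k of (A[1][0] + B[0][0] = 6 + 5 = 11, A[1][1] + B[1][0] = 3 + 1 = 4) = 4 (attained at k = 1)
  C[1][1] = min over k of (A[1][0] + B[0][1] = 6 + 4 = 10, A[1][1] + B[1][1] = 3 + 7 = 10) = 10 (attained at k = 0)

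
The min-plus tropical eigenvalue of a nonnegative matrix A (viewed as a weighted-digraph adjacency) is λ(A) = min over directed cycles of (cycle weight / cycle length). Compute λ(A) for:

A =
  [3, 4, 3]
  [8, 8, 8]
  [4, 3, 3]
λ(A) = 3

Enumerate directed cycles and compute their means (weight / length). Sample:
  cycle 0 → 0: weight = 3, length = 1, mean = 3/1 ≈ 3.000
  cycle 1 → 1: weight = 8, length = 1, mean = 8/1 ≈ 8.000
  cycle 2 → 2: weight = 3, length = 1, mean = 3/1 ≈ 3.000
  cycle 0 → 1 → 0: weight = 12, length = 2, mean = 12/2 ≈ 6.000
  cycle 0 → 2 → 0: weight = 7, length = 2, mean = 7/2 ≈ 3.500
  cycle 1 → 0 → 1: weight = 12, length = 2, mean = 12/2 ≈ 6.000
Minimum mean = 3.000, attained e.g. along the cycle 0 → 0 with weight 3 and length 1. So λ(A) = 3/1 = 3.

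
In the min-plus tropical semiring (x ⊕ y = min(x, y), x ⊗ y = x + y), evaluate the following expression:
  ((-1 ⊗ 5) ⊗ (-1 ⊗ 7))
((-1 ⊗ 5) ⊗ (-1 ⊗ 7)) = 10

Expand innermost to outermost. Recall ⊕ takes the minimum of its arguments and ⊗ takes their sum. Working out the expression ((-1 ⊗ 5) ⊗ (-1 ⊗ 7)) gives 10.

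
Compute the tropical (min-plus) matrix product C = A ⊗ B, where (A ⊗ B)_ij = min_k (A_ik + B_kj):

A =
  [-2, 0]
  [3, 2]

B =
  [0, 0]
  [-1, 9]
A ⊗ B =
  [-2, -2]
  [1, 3]

Apply the min-plus product entry-by-entry:
  C[0][0] = min over k of (A[0][0] + B[0][0] = -2 + 0 = -2, A[0][1] + B[1][0] = 0 + -1 = -1) = -2 (attained at k = 0)
  C[0][1] = min over k of (A[0][0] + B[0][1] = -2 + 0 = -2, A[0][1] + B[1][1] = 0 + 9 = 9) = -2 (attained at k = 0)
  C[1][0] = min over k of (A[1][0] + B[0][0] = 3 + 0 = 3, A[1][1] + B[1][0] = 2 + -1 = 1) = 1 (attained at k = 1)
  C[1][1] = min over k of (A[1][0] + B[0][1] = 3 + 0 = 3, A[1][1] + B[1][1] = 2 + 9 = 11) = 3 (attained at k = 0)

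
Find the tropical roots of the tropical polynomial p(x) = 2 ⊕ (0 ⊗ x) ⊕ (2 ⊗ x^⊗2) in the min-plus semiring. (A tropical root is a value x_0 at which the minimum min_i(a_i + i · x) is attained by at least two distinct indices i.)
Roots: {-2, 2}

Each tropical root is a break point of the lower envelope of the lines y = a_i + i · x (there are 3 lines, with slopes 0, 1, ..., 2). Only the lines that attain the minimum somewhere contribute to roots; other lines are dominated. Here the surviving (envelope) indices are i = 2, i = 1, i = 0.
Intersections between consecutive envelope lines give the roots: for adjacent envelope indices i < j the intersection is x = (a_i − a_j) / (j − i). Reading off the sorted break points: {-2, 2}.
Verification: at each break x_0, at least two indices attain the minimum of min_i(a_i + i · x_0).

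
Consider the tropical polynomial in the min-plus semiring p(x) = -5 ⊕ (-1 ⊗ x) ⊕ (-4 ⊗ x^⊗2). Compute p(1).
p(1) = -5

A tropical monomial a ⊗ x^⊗i evaluates to a + i · x. Evaluating each term at x = 1:
  Term 0 contributes -5 + 0 · 1 = -5
  Term 1 contributes -1 + 1 · 1 = 0
  Term 2 contributes -4 + 2 · 1 = -2
p(1) = ⊕ of these = min[-5, 0, -2] = -5.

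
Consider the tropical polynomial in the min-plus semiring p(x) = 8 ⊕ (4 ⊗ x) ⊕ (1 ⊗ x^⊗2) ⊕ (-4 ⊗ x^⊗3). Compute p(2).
p(2) = 2

A tropical monomial a ⊗ x^⊗i evaluates to a + i · x. Evaluating each term at x = 2:
  Term 0 contributes 8 + 0 · 2 = 8
  Term 1 contributes 4 + 1 · 2 = 6
  Term 2 contributes 1 + 2 · 2 = 5
  Term 3 contributes -4 + 3 · 2 = 2
p(2) = ⊕ of these = min[8, 6, 5, 2] = 2.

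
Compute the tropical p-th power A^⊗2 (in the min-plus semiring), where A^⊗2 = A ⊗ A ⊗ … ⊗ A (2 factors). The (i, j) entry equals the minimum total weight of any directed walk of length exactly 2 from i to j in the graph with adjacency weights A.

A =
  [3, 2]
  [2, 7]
A^⊗2 =
  [4, 5]
  [5, 4]

Each entry (A^⊗2)_ij equals the minimum over all length-2 walks i = v_0 → v_1 → … → v_2 = j of Σ_t A[v_t][v_{t+1}]. For example, for (i, j) = (0, 1) we minimise over 2 possible intermediate vertex sequences; the minimum is 5, attained along the walk 0 → 0 → 1.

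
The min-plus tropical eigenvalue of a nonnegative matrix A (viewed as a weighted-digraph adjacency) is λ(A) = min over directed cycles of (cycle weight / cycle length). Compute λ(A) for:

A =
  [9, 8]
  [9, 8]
λ(A) = 8

Enumerate directed cycles and compute their means (weight / length). Sample:
  cycle 0 → 0: weight = 9, length = 1, mean = 9/1 ≈ 9.000
  cycle 1 → 1: weight = 8, length = 1, mean = 8/1 ≈ 8.000
  cycle 0 → 1 → 0: weight = 17, length = 2, mean = 17/2 ≈ 8.500
  cycle 1 → 0 → 1: weight = 17, length = 2, mean = 17/2 ≈ 8.500
Minimum mean = 8.000, attained e.g. along the cycle 1 → 1 with weight 8 and length 1. So λ(A) = 8/1 = 8.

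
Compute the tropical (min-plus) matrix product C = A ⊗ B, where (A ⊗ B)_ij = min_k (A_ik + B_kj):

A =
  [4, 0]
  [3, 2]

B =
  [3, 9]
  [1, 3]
A ⊗ B =
  [1, 3]
  [3, 5]

Apply the min-plus product entry-by-entry:
  C[0][0] = min over k of (A[0][0] + B[0][0] = 4 + 3 = 7, A[0][1] + B[1][0] = 0 + 1 = 1) = 1 (attained at k = 1)
  C[0][1] = min over k of (A[0][0] + B[0][1] = 4 + 9 = 13, A[0][1] + B[1][1] = 0 + 3 = 3) = 3 (attained at k = 1)
  C[1][0] = min over k of (A[1][0] + B[0][0] = 3 + 3 = 6, A[1][1] + B[1][0] = 2 + 1 = 3) = 3 (attained at k = 1)
  C[1][1] = min over k of (A[1][0] + B[0][1] = 3 + 9 = 12, A[1][1] + B[1][1] = 2 + 3 = 5) = 5 (attained at k = 1)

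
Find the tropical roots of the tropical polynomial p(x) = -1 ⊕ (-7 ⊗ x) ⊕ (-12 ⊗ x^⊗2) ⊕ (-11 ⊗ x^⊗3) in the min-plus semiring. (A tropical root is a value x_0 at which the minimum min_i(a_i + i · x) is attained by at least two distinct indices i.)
Roots: {-1, 5, 6}

Each tropical root is a break point of the lower envelope of the lines y = a_i + i · x (there are 4 lines, with slopes 0, 1, ..., 3). Only the lines that attain the minimum somewhere contribute to roots; other lines are dominated. Here the surviving (envelope) indices are i = 3, i = 2, i = 1, i = 0.
Intersections between consecutive envelope lines give the roots: for adjacent envelope indices i < j the intersection is x = (a_i − a_j) / (j − i). Reading off the sorted break points: {-1, 5, 6}.
Verification: at each break x_0, at least two indices attain the minimum of min_i(a_i + i · x_0).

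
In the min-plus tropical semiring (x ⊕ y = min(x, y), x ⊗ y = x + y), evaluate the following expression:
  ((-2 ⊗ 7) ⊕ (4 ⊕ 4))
((-2 ⊗ 7) ⊕ (4 ⊕ 4)) = 4

Expand innermost to outermost. Recall ⊕ takes the minimum of its arguments and ⊗ takes their sum. Working out the expression ((-2 ⊗ 7) ⊕ (4 ⊕ 4)) gives 4.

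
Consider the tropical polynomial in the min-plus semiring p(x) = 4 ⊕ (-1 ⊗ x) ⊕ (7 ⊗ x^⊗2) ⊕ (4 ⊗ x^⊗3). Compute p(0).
p(0) = -1

A tropical monomial a ⊗ x^⊗i evaluates to a + i · x. Evaluating each term at x = 0:
  Term 0 contributes 4 + 0 · 0 = 4
  Term 1 contributes -1 + 1 · 0 = -1
  Term 2 contributes 7 + 2 · 0 = 7
  Term 3 contributes 4 + 3 · 0 = 4
p(0) = ⊕ of these = min[4, -1, 7, 4] = -1.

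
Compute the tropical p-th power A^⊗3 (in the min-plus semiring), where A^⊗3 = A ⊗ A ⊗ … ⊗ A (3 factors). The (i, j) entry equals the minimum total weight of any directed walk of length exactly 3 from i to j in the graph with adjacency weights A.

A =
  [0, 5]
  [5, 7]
A^⊗3 =
  [0, 5]
  [5, 10]

Each entry (A^⊗3)_ij equals the minimum over all length-3 walks i = v_0 → v_1 → … → v_3 = j of Σ_t A[v_t][v_{t+1}]. For example, for (i, j) = (0, 1) we minimise over 4 possible intermediate vertex sequences; the minimum is 5, attained along the walk 0 → 0 → 0 → 1.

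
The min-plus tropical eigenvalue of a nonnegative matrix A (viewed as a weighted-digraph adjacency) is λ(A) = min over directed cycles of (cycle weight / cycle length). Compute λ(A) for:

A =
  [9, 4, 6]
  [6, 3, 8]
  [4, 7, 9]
λ(A) = 3

Enumerate directed cycles and compute their means (weight / length). Sample:
  cycle 0 → 0: weight = 9, length = 1, mean = 9/1 ≈ 9.000
  cycle 1 → 1: weight = 3, length = 1, mean = 3/1 ≈ 3.000
  cycle 2 → 2: weight = 9, length = 1, mean = 9/1 ≈ 9.000
  cycle 0 → 1 → 0: weight = 10, length = 2, mean = 10/2 ≈ 5.000
  cycle 0 → 2 → 0: weight = 10, length = 2, mean = 10/2 ≈ 5.000
  cycle 1 → 0 → 1: weight = 10, length = 2, mean = 10/2 ≈ 5.000
Minimum mean = 3.000, attained e.g. along the cycle 1 → 1 with weight 3 and length 1. So λ(A) = 3/1 = 3.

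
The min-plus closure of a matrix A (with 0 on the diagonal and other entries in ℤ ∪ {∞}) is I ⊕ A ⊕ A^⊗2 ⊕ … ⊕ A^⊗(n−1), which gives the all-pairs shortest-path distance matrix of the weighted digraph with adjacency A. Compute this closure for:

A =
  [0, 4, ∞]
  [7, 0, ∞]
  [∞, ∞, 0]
Closure =
  [0, 4, ∞]
  [7, 0, ∞]
  [∞, ∞, 0]

This is the Floyd-Warshall all-pairs shortest-path computation. For each intermediate vertex k = 0, 1, …, 2, update dist[i][j] ← min(dist[i][j], dist[i][k] + dist[k][j]). The final matrix gives, for each (i, j), the minimum total weight of any directed path from i to j (possibly empty when i = j).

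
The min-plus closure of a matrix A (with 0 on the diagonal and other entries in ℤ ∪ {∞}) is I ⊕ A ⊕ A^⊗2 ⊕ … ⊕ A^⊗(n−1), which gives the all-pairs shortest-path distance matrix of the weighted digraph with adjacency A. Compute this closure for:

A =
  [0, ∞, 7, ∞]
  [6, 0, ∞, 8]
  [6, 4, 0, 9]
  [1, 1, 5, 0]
Closure =
  [0, 11, 7, 16]
  [6, 0, 13, 8]
  [6, 4, 0, 9]
  [1, 1, 5, 0]

This is the Floyd-Warshall all-pairs shortest-path computation. For each intermediate vertex k = 0, 1, …, 3, update dist[i][j] ← min(dist[i][j], dist[i][k] + dist[k][j]). The final matrix gives, for each (i, j), the minimum total weight of any directed path from i to j (possibly empty when i = j).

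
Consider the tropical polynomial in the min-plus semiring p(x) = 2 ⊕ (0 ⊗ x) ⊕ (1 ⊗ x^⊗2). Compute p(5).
p(5) = 2

A tropical monomial a ⊗ x^⊗i evaluates to a + i · x. Evaluating each term at x = 5:
  Term 0 contributes 2 + 0 · 5 = 2
  Term 1 contributes 0 + 1 · 5 = 5
  Term 2 contributes 1 + 2 · 5 = 11
p(5) = ⊕ of these = min[2, 5, 11] = 2.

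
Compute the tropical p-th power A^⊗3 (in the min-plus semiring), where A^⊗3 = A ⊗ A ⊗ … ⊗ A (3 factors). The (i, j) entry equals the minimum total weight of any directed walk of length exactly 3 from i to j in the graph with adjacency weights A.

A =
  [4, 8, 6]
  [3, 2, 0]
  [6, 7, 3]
A^⊗3 =
  [12, 12, 10]
  [7, 6, 4]
  [12, 11, 9]

Each entry (A^⊗3)_ij equals the minimum over all length-3 walks i = v_0 → v_1 → … → v_3 = j of Σ_t A[v_t][v_{t+1}]. For example, for (i, j) = (0, 2) we minimise over 9 possible intermediate vertex sequences; the minimum is 10, attained along the walk 0 → 1 → 1 → 2.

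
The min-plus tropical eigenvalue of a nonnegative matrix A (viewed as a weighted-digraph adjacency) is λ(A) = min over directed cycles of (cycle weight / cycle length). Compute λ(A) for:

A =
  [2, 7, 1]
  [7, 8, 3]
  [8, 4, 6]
λ(A) = 2

Enumerate directed cycles and compute their means (weight / length). Sample:
  cycle 0 → 0: weight = 2, length = 1, mean = 2/1 ≈ 2.000
  cycle 1 → 1: weight = 8, length = 1, mean = 8/1 ≈ 8.000
  cycle 2 → 2: weight = 6, length = 1, mean = 6/1 ≈ 6.000
  cycle 0 → 1 → 0: weight = 14, length = 2, mean = 14/2 ≈ 7.000
  cycle 0 → 2 → 0: weight = 9, length = 2, mean = 9/2 ≈ 4.500
  cycle 1 → 0 → 1: weight = 14, length = 2, mean = 14/2 ≈ 7.000
Minimum mean = 2.000, attained e.g. along the cycle 0 → 0 with weight 2 and length 1. So λ(A) = 2/1 = 2.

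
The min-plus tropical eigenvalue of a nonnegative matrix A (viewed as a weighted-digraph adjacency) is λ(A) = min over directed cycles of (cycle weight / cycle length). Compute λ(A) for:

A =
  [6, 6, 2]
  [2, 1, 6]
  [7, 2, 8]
λ(A) = 1

Enumerate directed cycles and compute their means (weight / length). Sample:
  cycle 0 → 0: weight = 6, length = 1, mean = 6/1 ≈ 6.000
  cycle 1 → 1: weight = 1, length = 1, mean = 1/1 ≈ 1.000
  cycle 2 → 2: weight = 8, length = 1, mean = 8/1 ≈ 8.000
  cycle 0 → 1 → 0: weight = 8, length = 2, mean = 8/2 ≈ 4.000
  cycle 0 → 2 → 0: weight = 9, length = 2, mean = 9/2 ≈ 4.500
  cycle 1 → 0 → 1: weight = 8, length = 2, mean = 8/2 ≈ 4.000
Minimum mean = 1.000, attained e.g. along the cycle 1 → 1 with weight 1 and length 1. So λ(A) = 1/1 = 1.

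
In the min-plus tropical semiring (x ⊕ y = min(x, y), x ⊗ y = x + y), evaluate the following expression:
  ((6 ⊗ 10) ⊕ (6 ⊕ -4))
((6 ⊗ 10) ⊕ (6 ⊕ -4)) = -4

Expand innermost to outermost. Recall ⊕ takes the minimum of its arguments and ⊗ takes their sum. Working out the expression ((6 ⊗ 10) ⊕ (6 ⊕ -4)) gives -4.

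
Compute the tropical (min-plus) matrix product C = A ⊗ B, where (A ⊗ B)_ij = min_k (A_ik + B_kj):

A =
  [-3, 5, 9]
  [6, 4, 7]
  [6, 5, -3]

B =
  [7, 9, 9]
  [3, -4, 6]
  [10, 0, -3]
A ⊗ B =
  [4, 1, 6]
  [7, 0, 4]
  [7, -3, -6]

Apply the min-plus product entry-by-entry:
  C[0][0] = min over k of (A[0][0] + B[0][0] = -3 + 7 = 4, A[0][1] + B[1][0] = 5 + 3 = 8, A[0][2] + B[2][0] = 9 + 10 = 19) = 4 (attained at k = 0)
  C[0][1] = min over k of (A[0][0] + B[0][1] = -3 + 9 = 6, A[0][1] + B[1][1] = 5 + -4 = 1, A[0][2] + B[2][1] = 9 + 0 = 9) = 1 (attained at k = 1)
  C[0][2] = min over k of (A[0][0] + B[0][2] = -3 + 9 = 6, A[0][1] + B[1][2] = 5 + 6 = 11, A[0][2] + B[2][2] = 9 + -3 = 6) = 6 (attained at k = 0)
  C[1][0] = min over k of (A[1][0] + B[0][0] = 6 + 7 = 13, A[1][1] + B[1][0] = 4 + 3 = 7, A[1][2] + B[2][0] = 7 + 10 = 17) = 7 (attained at k = 1)
  C[1][1] = min over k of (A[1][0] + B[0][1] = 6 + 9 = 15, A[1][1] + B[1][1] = 4 + -4 = 0, A[1][2] + B[2][1] = 7 + 0 = 7) = 0 (attained at k = 1)
  C[1][2] = min over k of (A[1][0] + B[0][2] = 6 + 9 = 15, A[1][1] + B[1][2] = 4 + 6 = 10, A[1][2] + B[2][2] = 7 + -3 = 4) = 4 (attained at k = 2)
  C[2][0] = min over k of (A[2][0] + B[0][0] = 6 + 7 = 13, A[2][1] + B[1][0] = 5 + 3 = 8, A[2][2] + B[2][0] = -3 + 10 = 7) = 7 (attained at k = 2)
  C[2][1] = min over k of (A[2][0] + B[0][1] = 6 + 9 = 15, A[2][1] + B[1][1] = 5 + -4 = 1, A[2][2] + B[2][1] = -3 + 0 = -3) = -3 (attained at k = 2)
  C[2][2] = min over k of (A[2][0] + B[0][2] = 6 + 9 = 15, A[2][1] + B[1][2] = 5 + 6 = 11, A[2][2] + B[2][2] = -3 + -3 = -6) = -6 (attained at k = 2)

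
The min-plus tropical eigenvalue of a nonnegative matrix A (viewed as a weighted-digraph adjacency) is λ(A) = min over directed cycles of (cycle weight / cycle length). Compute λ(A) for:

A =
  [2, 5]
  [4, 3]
λ(A) = 2

Enumerate directed cycles and compute their means (weight / length). Sample:
  cycle 0 → 0: weight = 2, length = 1, mean = 2/1 ≈ 2.000
  cycle 1 → 1: weight = 3, length = 1, mean = 3/1 ≈ 3.000
  cycle 0 → 1 → 0: weight = 9, length = 2, mean = 9/2 ≈ 4.500
  cycle 1 → 0 → 1: weight = 9, length = 2, mean = 9/2 ≈ 4.500
Minimum mean = 2.000, attained e.g. along the cycle 0 → 0 with weight 2 and length 1. So λ(A) = 2/1 = 2.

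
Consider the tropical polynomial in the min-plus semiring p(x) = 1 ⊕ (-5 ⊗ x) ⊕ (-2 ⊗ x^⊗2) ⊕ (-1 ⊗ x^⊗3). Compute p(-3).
p(-3) = -10

A tropical monomial a ⊗ x^⊗i evaluates to a + i · x. Evaluating each term at x = -3:
  Term 0 contributes 1 + 0 · -3 = 1
  Term 1 contributes -5 + 1 · -3 = -8
  Term 2 contributes -2 + 2 · -3 = -8
  Term 3 contributes -1 + 3 · -3 = -10
p(-3) = ⊕ of these = min[1, -8, -8, -10] = -10.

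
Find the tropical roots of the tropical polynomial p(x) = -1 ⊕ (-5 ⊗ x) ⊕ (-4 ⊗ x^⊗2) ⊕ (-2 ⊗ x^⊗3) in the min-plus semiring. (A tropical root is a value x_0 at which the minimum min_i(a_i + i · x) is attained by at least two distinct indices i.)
Roots: {-2, -1, 4}

Each tropical root is a break point of the lower envelope of the lines y = a_i + i · x (there are 4 lines, with slopes 0, 1, ..., 3). Only the lines that attain the minimum somewhere contribute to roots; other lines are dominated. Here the surviving (envelope) indices are i = 3, i = 2, i = 1, i = 0.
Intersections between consecutive envelope lines give the roots: for adjacent envelope indices i < j the intersection is x = (a_i − a_j) / (j − i). Reading off the sorted break points: {-2, -1, 4}.
Verification: at each break x_0, at least two indices attain the minimum of min_i(a_i + i · x_0).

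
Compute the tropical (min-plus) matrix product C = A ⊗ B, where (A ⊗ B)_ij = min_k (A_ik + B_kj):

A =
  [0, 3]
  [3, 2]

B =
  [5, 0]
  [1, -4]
A ⊗ B =
  [4, -1]
  [3, -2]

Apply the min-plus product entry-by-entry:
  C[0][0] = min over k of (A[0][0] + B[0][0] = 0 + 5 = 5, A[0][1] + B[1][0] = 3 + 1 = 4) = 4 (attained at k = 1)
  C[0][1] = min over k of (A[0][0] + B[0][1] = 0 + 0 = 0, A[0][1] + B[1][1] = 3 + -4 = -1) = -1 (attained at k = 1)
  C[1][0] = min over k of (A[1][0] + B[0][0] = 3 + 5 = 8, A[1][1] + B[1][0] = 2 + 1 = 3) = 3 (attained at k = 1)
  C[1][1] = min over k of (A[1][0] + B[0][1] = 3 + 0 = 3, A[1][1] + B[1][1] = 2 + -4 = -2) = -2 (attained at k = 1)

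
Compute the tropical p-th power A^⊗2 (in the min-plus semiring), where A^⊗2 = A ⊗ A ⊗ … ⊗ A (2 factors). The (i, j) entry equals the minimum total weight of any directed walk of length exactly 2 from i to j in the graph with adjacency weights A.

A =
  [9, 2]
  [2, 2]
A^⊗2 =
  [4, 4]
  [4, 4]

Each entry (A^⊗2)_ij equals the minimum over all length-2 walks i = v_0 → v_1 → … → v_2 = j of Σ_t A[v_t][v_{t+1}]. For example, for (i, j) = (0, 1) we minimise over 2 possible intermediate vertex sequences; the minimum is 4, attained along the walk 0 → 1 → 1.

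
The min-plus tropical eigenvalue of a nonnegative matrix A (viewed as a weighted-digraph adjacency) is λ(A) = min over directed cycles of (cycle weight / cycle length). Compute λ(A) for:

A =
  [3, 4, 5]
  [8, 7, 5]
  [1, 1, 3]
λ(A) = 3

Enumerate directed cycles and compute their means (weight / length). Sample:
  cycle 0 → 0: weight = 3, length = 1, mean = 3/1 ≈ 3.000
  cycle 1 → 1: weight = 7, length = 1, mean = 7/1 ≈ 7.000
  cycle 2 → 2: weight = 3, length = 1, mean = 3/1 ≈ 3.000
  cycle 0 → 1 → 0: weight = 12, length = 2, mean = 12/2 ≈ 6.000
  cycle 0 → 2 → 0: weight = 6, length = 2, mean = 6/2 ≈ 3.000
  cycle 1 → 0 → 1: weight = 12, length = 2, mean = 12/2 ≈ 6.000
Minimum mean = 3.000, attained e.g. along the cycle 0 → 0 with weight 3 and length 1. So λ(A) = 3/1 = 3.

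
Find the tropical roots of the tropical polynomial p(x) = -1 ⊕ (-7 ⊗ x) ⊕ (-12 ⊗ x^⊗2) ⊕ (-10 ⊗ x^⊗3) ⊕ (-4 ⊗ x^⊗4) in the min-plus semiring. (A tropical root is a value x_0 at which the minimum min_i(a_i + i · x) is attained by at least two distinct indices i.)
Roots: {-6, -2, 5, 6}

Each tropical root is a break point of the lower envelope of the lines y = a_i + i · x (there are 5 lines, with slopes 0, 1, ..., 4). Only the lines that attain the minimum somewhere contribute to roots; other lines are dominated. Here the surviving (envelope) indices are i = 4, i = 3, i = 2, i = 1, i = 0.
Intersections between consecutive envelope lines give the roots: for adjacent envelope indices i < j the intersection is x = (a_i − a_j) / (j − i). Reading off the sorted break points: {-6, -2, 5, 6}.
Verification: at each break x_0, at least two indices attain the minimum of min_i(a_i + i · x_0).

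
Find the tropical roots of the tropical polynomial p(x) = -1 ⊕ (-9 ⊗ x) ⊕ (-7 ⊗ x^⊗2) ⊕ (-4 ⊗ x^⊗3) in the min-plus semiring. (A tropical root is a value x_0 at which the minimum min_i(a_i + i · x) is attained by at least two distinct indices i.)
Roots: {-3, -2, 8}

Each tropical root is a break point of the lower envelope of the lines y = a_i + i · x (there are 4 lines, with slopes 0, 1, ..., 3). Only the lines that attain the minimum somewhere contribute to roots; other lines are dominated. Here the surviving (envelope) indices are i = 3, i = 2, i = 1, i = 0.
Intersections between consecutive envelope lines give the roots: for adjacent envelope indices i < j the intersection is x = (a_i − a_j) / (j − i). Reading off the sorted break points: {-3, -2, 8}.
Verification: at each break x_0, at least two indices attain the minimum of min_i(a_i + i · x_0).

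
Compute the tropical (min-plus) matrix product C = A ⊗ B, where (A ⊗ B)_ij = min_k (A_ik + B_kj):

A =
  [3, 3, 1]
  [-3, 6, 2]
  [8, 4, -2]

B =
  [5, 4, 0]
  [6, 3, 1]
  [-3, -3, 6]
A ⊗ B =
  [-2, -2, 3]
  [-1, -1, -3]
  [-5, -5, 4]

Apply the min-plus product entry-by-entry:
  C[0][0] = min over k of (A[0][0] + B[0][0] = 3 + 5 = 8, A[0][1] + B[1][0] = 3 + 6 = 9, A[0][2] + B[2][0] = 1 + -3 = -2) = -2 (attained at k = 2)
  C[0][1] = min over k of (A[0][0] + B[0][1] = 3 + 4 = 7, A[0][1] + B[1][1] = 3 + 3 = 6, A[0][2] + B[2][1] = 1 + -3 = -2) = -2 (attained at k = 2)
  C[0][2] = min over k of (A[0][0] + B[0][2] = 3 + 0 = 3, A[0][1] + B[1][2] = 3 + 1 = 4, A[0][2] + B[2][2] = 1 + 6 = 7) = 3 (attained at k = 0)
  C[1][0] = min over k of (A[1][0] + B[0][0] = -3 + 5 = 2, A[1][1] + B[1][0] = 6 + 6 = 12, A[1][2] + B[2][0] = 2 + -3 = -1) = -1 (attained at k = 2)
  C[1][1] = min over k of (A[1][0] + B[0][1] = -3 + 4 = 1, A[1][1] + B[1][1] = 6 + 3 = 9, A[1][2] + B[2][1] = 2 + -3 = -1) = -1 (attained at k = 2)
  C[1][2] = min over k of (A[1][0] + B[0][2] = -3 + 0 = -3, A[1][1] + B[1][2] = 6 + 1 = 7, A[1][2] + B[2][2] = 2 + 6 = 8) = -3 (attained at k = 0)
  C[2][0] = min over k of (A[2][0] + B[0][0] = 8 + 5 = 13, A[2][1] + B[1][0] = 4 + 6 = 10, A[2][2] + B[2][0] = -2 + -3 = -5) = -5 (attained at k = 2)
  C[2][1] = min over k of (A[2][0] + B[0][1] = 8 + 4 = 12, A[2][1] + B[1][1] = 4 + 3 = 7, A[2][2] + B[2][1] = -2 + -3 = -5) = -5 (attained at k = 2)
  C[2][2] = min over k of (A[2][0] + B[0][2] = 8 + 0 = 8, A[2][1] + B[1][2] = 4 + 1 = 5, A[2][2] + B[2][2] = -2 + 6 = 4) = 4 (attained at k = 2)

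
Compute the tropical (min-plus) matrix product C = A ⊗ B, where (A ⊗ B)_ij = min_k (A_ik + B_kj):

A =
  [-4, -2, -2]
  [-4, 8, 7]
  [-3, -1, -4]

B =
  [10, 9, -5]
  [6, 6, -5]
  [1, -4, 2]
A ⊗ B =
  [-1, -6, -9]
  [6, 3, -9]
  [-3, -8, -8]

Apply the min-plus product entry-by-entry:
  C[0][0] = min over k of (A[0][0] + B[0][0] = -4 + 10 = 6, A[0][1] + B[1][0] = -2 + 6 = 4, A[0][2] + B[2][0] = -2 + 1 = -1) = -1 (attained at k = 2)
  C[0][1] = min over k of (A[0][0] + B[0][1] = -4 + 9 = 5, A[0][1] + B[1][1] = -2 + 6 = 4, A[0][2] + B[2][1] = -2 + -4 = -6) = -6 (attained at k = 2)
  C[0][2] = min over k of (A[0][0] + B[0][2] = -4 + -5 = -9, A[0][1] + B[1][2] = -2 + -5 = -7, A[0][2] + B[2][2] = -2 + 2 = 0) = -9 (attained at k = 0)
  C[1][0] = min over k of (A[1][0] + B[0][0] = -4 + 10 = 6, A[1][1] + B[1][0] = 8 + 6 = 14, A[1][2] + B[2][0] = 7 + 1 = 8) = 6 (attained at k = 0)
  C[1][1] = min over k of (A[1][0] + B[0][1] = -4 + 9 = 5, A[1][1] + B[1][1] = 8 + 6 = 14, A[1][2] + B[2][1] = 7 + -4 = 3) = 3 (attained at k = 2)
  C[1][2] = min over k of (A[1][0] + B[0][2] = -4 + -5 = -9, A[1][1] + B[1][2] = 8 + -5 = 3, A[1][2] + B[2][2] = 7 + 2 = 9) = -9 (attained at k = 0)
  C[2][0] = min over k of (A[2][0] + B[0][0] = -3 + 10 = 7, A[2][1] + B[1][0] = -1 + 6 = 5, A[2][2] + B[2][0] = -4 + 1 = -3) = -3 (attained at k = 2)
  C[2][1] = min over k of (A[2][0] + B[0][1] = -3 + 9 = 6, A[2][1] + B[1][1] = -1 + 6 = 5, A[2][2] + B[2][1] = -4 + -4 = -8) = -8 (attained at k = 2)
  C[2][2] = min over k of (A[2][0] + B[0][2] = -3 + -5 = -8, A[2][1] + B[1][2] = -1 + -5 = -6, A[2][2] + B[2][2] = -4 + 2 = -2) = -8 (attained at k = 0)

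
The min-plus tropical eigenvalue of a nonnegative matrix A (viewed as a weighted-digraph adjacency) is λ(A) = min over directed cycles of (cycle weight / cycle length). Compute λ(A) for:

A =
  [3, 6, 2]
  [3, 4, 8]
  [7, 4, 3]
λ(A) = 3

Enumerate directed cycles and compute their means (weight / length). Sample:
  cycle 0 → 0: weight = 3, length = 1, mean = 3/1 ≈ 3.000
  cycle 1 → 1: weight = 4, length = 1, mean = 4/1 ≈ 4.000
  cycle 2 → 2: weight = 3, length = 1, mean = 3/1 ≈ 3.000
  cycle 0 → 1 → 0: weight = 9, length = 2, mean = 9/2 ≈ 4.500
  cycle 0 → 2 → 0: weight = 9, length = 2, mean = 9/2 ≈ 4.500
  cycle 1 → 0 → 1: weight = 9, length = 2, mean = 9/2 ≈ 4.500
Minimum mean = 3.000, attained e.g. along the cycle 0 → 0 with weight 3 and length 1. So λ(A) = 3/1 = 3.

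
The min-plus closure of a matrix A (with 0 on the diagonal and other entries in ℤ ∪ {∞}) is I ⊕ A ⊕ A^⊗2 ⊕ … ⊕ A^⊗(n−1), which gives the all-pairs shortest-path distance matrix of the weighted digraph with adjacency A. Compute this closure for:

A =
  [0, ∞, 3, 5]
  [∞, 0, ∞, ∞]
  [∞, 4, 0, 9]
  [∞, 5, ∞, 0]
Closure =
  [0, 7, 3, 5]
  [∞, 0, ∞, ∞]
  [∞, 4, 0, 9]
  [∞, 5, ∞, 0]

This is the Floyd-Warshall all-pairs shortest-path computation. For each intermediate vertex k = 0, 1, …, 3, update dist[i][j] ← min(dist[i][j], dist[i][k] + dist[k][j]). The final matrix gives, for each (i, j), the minimum total weight of any directed path from i to j (possibly empty when i = j).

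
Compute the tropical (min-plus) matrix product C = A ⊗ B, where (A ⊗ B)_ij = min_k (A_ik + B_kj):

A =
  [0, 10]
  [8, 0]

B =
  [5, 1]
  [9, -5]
A ⊗ B =
  [5, 1]
  [9, -5]

Apply the min-plus product entry-by-entry:
  C[0][0] = min over k of (A[0][0] + B[0][0] = 0 + 5 = 5, A[0][1] + B[1][0] = 10 + 9 = 19) = 5 (attained at k = 0)
  C[0][1] = min over k of (A[0][0] + B[0][1] = 0 + 1 = 1, A[0][1] + B[1][1] = 10 + -5 = 5) = 1 (attained at k = 0)
  C[1][0] = min over k of (A[1][0] + B[0][0] = 8 + 5 = 13, A[1][1] + B[1][0] = 0 + 9 = 9) = 9 (attained at k = 1)
  C[1][1] = min over k of (A[1][0] + B[0][1] = 8 + 1 = 9, A[1][1] + B[1][1] = 0 + -5 = -5) = -5 (attained at k = 1)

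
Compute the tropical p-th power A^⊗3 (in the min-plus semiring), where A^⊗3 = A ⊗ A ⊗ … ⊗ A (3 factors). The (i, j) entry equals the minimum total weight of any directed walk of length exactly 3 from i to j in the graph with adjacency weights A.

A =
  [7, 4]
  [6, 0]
A^⊗3 =
  [10, 4]
  [6, 0]

Each entry (A^⊗3)_ij equals the minimum over all length-3 walks i = v_0 → v_1 → … → v_3 = j of Σ_t A[v_t][v_{t+1}]. For example, for (i, j) = (0, 1) we minimise over 4 possible intermediate vertex sequences; the minimum is 4, attained along the walk 0 → 1 → 1 → 1.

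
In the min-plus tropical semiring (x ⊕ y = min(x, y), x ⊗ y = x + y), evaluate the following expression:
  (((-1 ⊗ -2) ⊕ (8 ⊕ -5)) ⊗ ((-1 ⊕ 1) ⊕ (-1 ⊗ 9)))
(((-1 ⊗ -2) ⊕ (8 ⊕ -5)) ⊗ ((-1 ⊕ 1) ⊕ (-1 ⊗ 9))) = -6

Expand innermost to outermost. Recall ⊕ takes the minimum of its arguments and ⊗ takes their sum. Working out the expression (((-1 ⊗ -2) ⊕ (8 ⊕ -5)) ⊗ ((-1 ⊕ 1) ⊕ (-1 ⊗ 9))) gives -6.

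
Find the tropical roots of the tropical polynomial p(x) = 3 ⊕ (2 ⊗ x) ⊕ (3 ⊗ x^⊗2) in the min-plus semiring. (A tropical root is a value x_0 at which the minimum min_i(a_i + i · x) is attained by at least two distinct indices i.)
Roots: {-1, 1}

Each tropical root is a break point of the lower envelope of the lines y = a_i + i · x (there are 3 lines, with slopes 0, 1, ..., 2). Only the lines that attain the minimum somewhere contribute to roots; other lines are dominated. Here the surviving (envelope) indices are i = 2, i = 1, i = 0.
Intersections between consecutive envelope lines give the roots: for adjacent envelope indices i < j the intersection is x = (a_i − a_j) / (j − i). Reading off the sorted break points: {-1, 1}.
Verification: at each break x_0, at least two indices attain the minimum of min_i(a_i + i · x_0).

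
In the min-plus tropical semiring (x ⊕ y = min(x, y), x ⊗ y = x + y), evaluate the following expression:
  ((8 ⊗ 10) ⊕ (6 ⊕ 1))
((8 ⊗ 10) ⊕ (6 ⊕ 1)) = 1

Expand innermost to outermost. Recall ⊕ takes the minimum of its arguments and ⊗ takes their sum. Working out the expression ((8 ⊗ 10) ⊕ (6 ⊕ 1)) gives 1.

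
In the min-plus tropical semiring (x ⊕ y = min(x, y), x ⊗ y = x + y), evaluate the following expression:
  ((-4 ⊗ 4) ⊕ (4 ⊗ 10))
((-4 ⊗ 4) ⊕ (4 ⊗ 10)) = 0

Expand innermost to outermost. Recall ⊕ takes the minimum of its arguments and ⊗ takes their sum. Working out the expression ((-4 ⊗ 4) ⊕ (4 ⊗ 10)) gives 0.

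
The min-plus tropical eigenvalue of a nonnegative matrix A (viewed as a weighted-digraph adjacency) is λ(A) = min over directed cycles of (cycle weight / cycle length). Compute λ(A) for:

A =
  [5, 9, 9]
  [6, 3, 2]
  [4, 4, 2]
λ(A) = 2

Enumerate directed cycles and compute their means (weight / length). Sample:
  cycle 0 → 0: weight = 5, length = 1, mean = 5/1 ≈ 5.000
  cycle 1 → 1: weight = 3, length = 1, mean = 3/1 ≈ 3.000
  cycle 2 → 2: weight = 2, length = 1, mean = 2/1 ≈ 2.000
  cycle 0 → 1 → 0: weight = 15, length = 2, mean = 15/2 ≈ 7.500
  cycle 0 → 2 → 0: weight = 13, length = 2, mean = 13/2 ≈ 6.500
  cycle 1 → 0 → 1: weight = 15, length = 2, mean = 15/2 ≈ 7.500
Minimum mean = 2.000, attained e.g. along the cycle 2 → 2 with weight 2 and length 1. So λ(A) = 2/1 = 2.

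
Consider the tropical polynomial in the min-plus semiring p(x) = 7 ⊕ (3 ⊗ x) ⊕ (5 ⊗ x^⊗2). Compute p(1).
p(1) = 4

A tropical monomial a ⊗ x^⊗i evaluates to a + i · x. Evaluating each term at x = 1:
  Term 0 contributes 7 + 0 · 1 = 7
  Term 1 contributes 3 + 1 · 1 = 4
  Term 2 contributes 5 + 2 · 1 = 7
p(1) = ⊕ of these = min[7, 4, 7] = 4.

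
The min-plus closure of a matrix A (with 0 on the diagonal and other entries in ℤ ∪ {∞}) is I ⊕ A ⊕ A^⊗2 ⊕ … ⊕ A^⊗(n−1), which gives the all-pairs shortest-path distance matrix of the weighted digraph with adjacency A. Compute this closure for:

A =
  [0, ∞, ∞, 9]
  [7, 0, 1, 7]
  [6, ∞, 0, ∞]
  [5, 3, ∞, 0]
Closure =
  [0, 12, 13, 9]
  [7, 0, 1, 7]
  [6, 18, 0, 15]
  [5, 3, 4, 0]

This is the Floyd-Warshall all-pairs shortest-path computation. For each intermediate vertex k = 0, 1, …, 3, update dist[i][j] ← min(dist[i][j], dist[i][k] + dist[k][j]). The final matrix gives, for each (i, j), the minimum total weight of any directed path from i to j (possibly empty when i = j).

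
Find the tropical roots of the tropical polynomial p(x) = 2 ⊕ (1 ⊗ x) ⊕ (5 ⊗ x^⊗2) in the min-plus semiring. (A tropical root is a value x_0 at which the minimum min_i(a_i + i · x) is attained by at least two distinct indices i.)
Roots: {-4, 1}

Each tropical root is a break point of the lower envelope of the lines y = a_i + i · x (there are 3 lines, with slopes 0, 1, ..., 2). Only the lines that attain the minimum somewhere contribute to roots; other lines are dominated. Here the surviving (envelope) indices are i = 2, i = 1, i = 0.
Intersections between consecutive envelope lines give the roots: for adjacent envelope indices i < j the intersection is x = (a_i − a_j) / (j − i). Reading off the sorted break points: {-4, 1}.
Verification: at each break x_0, at least two indices attain the minimum of min_i(a_i + i · x_0).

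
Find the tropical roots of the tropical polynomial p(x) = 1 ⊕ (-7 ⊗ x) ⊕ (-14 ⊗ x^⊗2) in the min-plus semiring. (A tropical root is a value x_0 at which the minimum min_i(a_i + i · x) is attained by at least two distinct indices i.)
Roots: {7, 8}

Each tropical root is a break point of the lower envelope of the lines y = a_i + i · x (there are 3 lines, with slopes 0, 1, ..., 2). Only the lines that attain the minimum somewhere contribute to roots; other lines are dominated. Here the surviving (envelope) indices are i = 2, i = 1, i = 0.
Intersections between consecutive envelope lines give the roots: for adjacent envelope indices i < j the intersection is x = (a_i − a_j) / (j − i). Reading off the sorted break points: {7, 8}.
Verification: at each break x_0, at least two indices attain the minimum of min_i(a_i + i · x_0).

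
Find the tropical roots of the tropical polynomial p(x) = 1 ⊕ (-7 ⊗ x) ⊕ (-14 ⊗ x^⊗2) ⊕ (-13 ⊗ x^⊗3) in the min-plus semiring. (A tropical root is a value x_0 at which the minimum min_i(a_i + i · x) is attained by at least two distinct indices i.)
Roots: {-1, 7, 8}

Each tropical root is a break point of the lower envelope of the lines y = a_i + i · x (there are 4 lines, with slopes 0, 1, ..., 3). Only the lines that attain the minimum somewhere contribute to roots; other lines are dominated. Here the surviving (envelope) indices are i = 3, i = 2, i = 1, i = 0.
Intersections between consecutive envelope lines give the roots: for adjacent envelope indices i < j the intersection is x = (a_i − a_j) / (j − i). Reading off the sorted break points: {-1, 7, 8}.
Verification: at each break x_0, at least two indices attain the minimum of min_i(a_i + i · x_0).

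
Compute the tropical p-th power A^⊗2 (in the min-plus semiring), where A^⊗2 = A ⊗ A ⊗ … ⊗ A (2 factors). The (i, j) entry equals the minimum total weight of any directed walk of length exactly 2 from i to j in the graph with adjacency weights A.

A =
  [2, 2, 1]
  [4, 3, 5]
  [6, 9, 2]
A^⊗2 =
  [4, 4, 3]
  [6, 6, 5]
  [8, 8, 4]

Each entry (A^⊗2)_ij equals the minimum over all length-2 walks i = v_0 → v_1 → … → v_2 = j of Σ_t A[v_t][v_{t+1}]. For example, for (i, j) = (0, 2) we minimise over 3 possible intermediate vertex sequences; the minimum is 3, attained along the walk 0 → 0 → 2.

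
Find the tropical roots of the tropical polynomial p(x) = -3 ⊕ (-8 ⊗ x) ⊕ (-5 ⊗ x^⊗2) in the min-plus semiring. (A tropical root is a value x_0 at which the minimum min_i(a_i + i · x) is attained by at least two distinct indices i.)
Roots: {-3, 5}

Each tropical root is a break point of the lower envelope of the lines y = a_i + i · x (there are 3 lines, with slopes 0, 1, ..., 2). Only the lines that attain the minimum somewhere contribute to roots; other lines are dominated. Here the surviving (envelope) indices are i = 2, i = 1, i = 0.
Intersections between consecutive envelope lines give the roots: for adjacent envelope indices i < j the intersection is x = (a_i − a_j) / (j − i). Reading off the sorted break points: {-3, 5}.
Verification: at each break x_0, at least two indices attain the minimum of min_i(a_i + i · x_0).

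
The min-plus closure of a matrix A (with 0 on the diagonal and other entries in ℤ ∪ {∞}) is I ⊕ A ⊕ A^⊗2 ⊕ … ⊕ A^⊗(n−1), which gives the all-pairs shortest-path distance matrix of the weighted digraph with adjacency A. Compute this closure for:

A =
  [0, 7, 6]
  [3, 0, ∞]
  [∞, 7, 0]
Closure =
  [0, 7, 6]
  [3, 0, 9]
  [10, 7, 0]

This is the Floyd-Warshall all-pairs shortest-path computation. For each intermediate vertex k = 0, 1, …, 2, update dist[i][j] ← min(dist[i][j], dist[i][k] + dist[k][j]). The final matrix gives, for each (i, j), the minimum total weight of any directed path from i to j (possibly empty when i = j).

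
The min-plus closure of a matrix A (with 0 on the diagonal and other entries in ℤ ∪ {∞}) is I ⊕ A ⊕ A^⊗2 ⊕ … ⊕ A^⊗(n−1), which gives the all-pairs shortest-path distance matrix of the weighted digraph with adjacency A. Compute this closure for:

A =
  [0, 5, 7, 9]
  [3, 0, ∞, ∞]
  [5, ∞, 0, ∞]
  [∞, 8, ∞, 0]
Closure =
  [0, 5, 7, 9]
  [3, 0, 10, 12]
  [5, 10, 0, 14]
  [11, 8, 18, 0]

This is the Floyd-Warshall all-pairs shortest-path computation. For each intermediate vertex k = 0, 1, …, 3, update dist[i][j] ← min(dist[i][j], dist[i][k] + dist[k][j]). The final matrix gives, for each (i, j), the minimum total weight of any directed path from i to j (possibly empty when i = j).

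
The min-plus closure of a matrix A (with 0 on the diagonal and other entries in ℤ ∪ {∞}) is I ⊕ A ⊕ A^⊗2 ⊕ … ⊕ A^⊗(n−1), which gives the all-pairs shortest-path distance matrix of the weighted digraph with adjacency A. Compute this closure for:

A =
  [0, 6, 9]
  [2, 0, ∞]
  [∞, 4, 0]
Closure =
  [0, 6, 9]
  [2, 0, 11]
  [6, 4, 0]

This is the Floyd-Warshall all-pairs shortest-path computation. For each intermediate vertex k = 0, 1, …, 2, update dist[i][j] ← min(dist[i][j], dist[i][k] + dist[k][j]). The final matrix gives, for each (i, j), the minimum total weight of any directed path from i to j (possibly empty when i = j).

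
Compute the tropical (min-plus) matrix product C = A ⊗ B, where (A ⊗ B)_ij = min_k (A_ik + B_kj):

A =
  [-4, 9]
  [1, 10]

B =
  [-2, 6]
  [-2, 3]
A ⊗ B =
  [-6, 2]
  [-1, 7]

Apply the min-plus product entry-by-entry:
  C[0][0] = min over k of (A[0][0] + B[0][0] = -4 + -2 = -6, A[0][1] + B[1][0] = 9 + -2 = 7) = -6 (attained at k = 0)
  C[0][1] = min over k of (A[0][0] + B[0][1] = -4 + 6 = 2, A[0][1] + B[1][1] = 9 + 3 = 12) = 2 (attained at k = 0)
  C[1][0] = min over k of (A[1][0] + B[0][0] = 1 + -2 = -1, A[1][1] + B[1][0] = 10 + -2 = 8) = -1 (attained at k = 0)
  C[1][1] = min over k of (A[1][0] + B[0][1] = 1 + 6 = 7, A[1][1] + B[1][1] = 10 + 3 = 13) = 7 (attained at k = 0)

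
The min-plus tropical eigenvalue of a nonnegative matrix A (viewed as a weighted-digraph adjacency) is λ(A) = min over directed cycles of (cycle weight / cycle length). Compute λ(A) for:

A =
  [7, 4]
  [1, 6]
λ(A) = 5/2

Enumerate directed cycles and compute their means (weight / length). Sample:
  cycle 0 → 0: weight = 7, length = 1, mean = 7/1 ≈ 7.000
  cycle 1 → 1: weight = 6, length = 1, mean = 6/1 ≈ 6.000
  cycle 0 → 1 → 0: weight = 5, length = 2, mean = 5/2 ≈ 2.500
  cycle 1 → 0 → 1: weight = 5, length = 2, mean = 5/2 ≈ 2.500
Minimum mean = 2.500, attained e.g. along the cycle 0 → 1 → 0 with weight 5 and length 2. So λ(A) = 5/2 = 5/2.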